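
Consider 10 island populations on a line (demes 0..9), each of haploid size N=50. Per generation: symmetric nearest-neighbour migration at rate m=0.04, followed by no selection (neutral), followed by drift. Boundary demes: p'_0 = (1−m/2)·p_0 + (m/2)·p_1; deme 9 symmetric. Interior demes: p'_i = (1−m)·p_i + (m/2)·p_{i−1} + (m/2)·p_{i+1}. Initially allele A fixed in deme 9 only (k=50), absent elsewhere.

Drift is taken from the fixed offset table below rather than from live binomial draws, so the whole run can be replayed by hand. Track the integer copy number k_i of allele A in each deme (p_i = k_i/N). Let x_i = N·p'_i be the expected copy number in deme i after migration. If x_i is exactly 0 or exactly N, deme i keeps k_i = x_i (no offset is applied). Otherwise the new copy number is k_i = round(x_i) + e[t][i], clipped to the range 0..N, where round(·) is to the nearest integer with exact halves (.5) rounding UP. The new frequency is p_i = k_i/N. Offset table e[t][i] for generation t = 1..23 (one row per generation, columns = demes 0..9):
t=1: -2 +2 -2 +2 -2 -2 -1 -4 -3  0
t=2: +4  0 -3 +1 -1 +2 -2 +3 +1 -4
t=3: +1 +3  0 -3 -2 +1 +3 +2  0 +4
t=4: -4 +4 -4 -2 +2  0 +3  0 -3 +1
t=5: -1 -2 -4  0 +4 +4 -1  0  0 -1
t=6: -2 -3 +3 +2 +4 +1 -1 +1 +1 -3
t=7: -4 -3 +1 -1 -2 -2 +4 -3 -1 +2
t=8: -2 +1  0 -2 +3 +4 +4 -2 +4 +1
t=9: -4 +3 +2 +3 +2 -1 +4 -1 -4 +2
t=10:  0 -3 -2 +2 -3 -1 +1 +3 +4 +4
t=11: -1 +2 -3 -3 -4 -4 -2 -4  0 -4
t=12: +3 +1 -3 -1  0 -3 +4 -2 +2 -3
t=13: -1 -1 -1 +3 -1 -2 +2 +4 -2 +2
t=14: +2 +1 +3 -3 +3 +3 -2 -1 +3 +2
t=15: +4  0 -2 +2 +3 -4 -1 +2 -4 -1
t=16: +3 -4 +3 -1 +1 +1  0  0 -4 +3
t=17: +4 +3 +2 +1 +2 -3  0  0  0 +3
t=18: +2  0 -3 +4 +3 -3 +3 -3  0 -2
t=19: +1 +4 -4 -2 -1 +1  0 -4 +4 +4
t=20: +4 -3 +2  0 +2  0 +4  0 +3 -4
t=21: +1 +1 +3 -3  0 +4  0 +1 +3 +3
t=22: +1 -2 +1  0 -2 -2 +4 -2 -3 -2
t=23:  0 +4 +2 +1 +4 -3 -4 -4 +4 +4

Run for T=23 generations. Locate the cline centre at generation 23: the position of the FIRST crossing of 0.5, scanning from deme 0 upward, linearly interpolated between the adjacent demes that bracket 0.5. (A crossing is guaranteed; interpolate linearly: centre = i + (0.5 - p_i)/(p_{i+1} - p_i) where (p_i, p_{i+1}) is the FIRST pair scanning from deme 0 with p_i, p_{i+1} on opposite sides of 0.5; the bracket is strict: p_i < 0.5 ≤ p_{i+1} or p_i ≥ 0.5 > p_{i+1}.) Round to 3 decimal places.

t=0: k=[0 0 0 0 0 0 0 0 0 50]
t=1: x=[0.0000 0.0000 0.0000 0.0000 0.0000 0.0000 0.0000 0.0000 1.0000 49.0000] k=[0 0 0 0 0 0 0 0 0 49]
t=2: x=[0.0000 0.0000 0.0000 0.0000 0.0000 0.0000 0.0000 0.0000 0.9800 48.0200] k=[0 0 0 0 0 0 0 0 2 44]
t=3: x=[0.0000 0.0000 0.0000 0.0000 0.0000 0.0000 0.0000 0.0400 2.8000 43.1600] k=[0 0 0 0 0 0 0 2 3 47]
t=4: x=[0.0000 0.0000 0.0000 0.0000 0.0000 0.0000 0.0400 1.9800 3.8600 46.1200] k=[0 0 0 0 0 0 3 2 1 47]
t=5: x=[0.0000 0.0000 0.0000 0.0000 0.0000 0.0600 2.9200 2.0000 1.9400 46.0800] k=[0 0 0 0 0 4 2 2 2 45]
t=6: x=[0.0000 0.0000 0.0000 0.0000 0.0800 3.8800 2.0400 2.0000 2.8600 44.1400] k=[0 0 0 0 4 5 1 3 4 41]
t=7: x=[0.0000 0.0000 0.0000 0.0800 3.9400 4.9000 1.1200 2.9800 4.7200 40.2600] k=[0 0 0 0 2 3 5 0 4 42]
t=8: x=[0.0000 0.0000 0.0000 0.0400 1.9800 3.0200 4.8600 0.1800 4.6800 41.2400] k=[0 0 0 0 5 7 9 0 9 42]
t=9: x=[0.0000 0.0000 0.0000 0.1000 4.9400 7.0000 8.7800 0.3600 9.4800 41.3400] k=[0 0 0 3 7 6 13 0 5 43]
t=10: x=[0.0000 0.0000 0.0600 3.0200 6.9000 6.1600 12.6000 0.3600 5.6600 42.2400] k=[0 0 0 5 4 5 14 3 10 46]
t=11: x=[0.0000 0.0000 0.1000 4.8800 4.0400 5.1600 13.6000 3.3600 10.5800 45.2800] k=[0 0 0 2 0 1 12 0 11 41]
t=12: x=[0.0000 0.0000 0.0400 1.9200 0.0600 1.2000 11.5400 0.4600 11.3800 40.4000] k=[0 0 0 1 0 0 16 0 13 37]
t=13: x=[0.0000 0.0000 0.0200 0.9600 0.0200 0.3200 15.3600 0.5800 13.2200 36.5200] k=[0 0 0 4 0 0 17 5 11 39]
t=14: x=[0.0000 0.0000 0.0800 3.8400 0.0800 0.3400 16.4200 5.3600 11.4400 38.4400] k=[0 0 3 1 3 3 14 4 14 40]
t=15: x=[0.0000 0.0600 2.9000 1.0800 2.9600 3.2200 13.5800 4.4000 14.3200 39.4800] k=[0 0 1 3 6 0 13 6 10 38]
t=16: x=[0.0000 0.0200 1.0200 3.0200 5.8200 0.3800 12.6000 6.2200 10.4800 37.4400] k=[0 0 4 2 7 1 13 6 6 40]
t=17: x=[0.0000 0.0800 3.8800 2.1400 6.7800 1.3600 12.6200 6.1400 6.6800 39.3200] k=[0 3 6 3 9 0 13 6 7 42]
t=18: x=[0.0600 3.0000 5.8800 3.1800 8.7000 0.4400 12.6000 6.1600 7.6800 41.3000] k=[2 3 3 7 12 0 16 3 8 39]
t=19: x=[2.0200 2.9800 3.0800 7.0200 11.6600 0.5600 15.4200 3.3600 8.5200 38.3800] k=[3 7 0 5 11 2 15 0 13 42]
t=20: x=[3.0800 6.7800 0.2400 5.0200 10.7000 2.4400 14.4400 0.5600 13.3200 41.4200] k=[7 4 2 5 13 2 18 1 16 37]
t=21: x=[6.9400 4.0200 2.1000 5.1000 12.6200 2.5400 17.3400 1.6400 16.1200 36.5800] k=[8 5 5 2 13 7 17 3 19 40]
t=22: x=[7.9400 5.0600 4.9400 2.2800 12.6600 7.3200 16.5200 3.6000 19.1000 39.5800] k=[9 3 6 2 11 5 21 2 16 38]
t=23: x=[8.8800 3.1800 5.8600 2.2600 10.7000 5.4400 20.3000 2.6600 16.1600 37.5600] k=[9 7 8 3 15 2 16 0 20 42]

8.227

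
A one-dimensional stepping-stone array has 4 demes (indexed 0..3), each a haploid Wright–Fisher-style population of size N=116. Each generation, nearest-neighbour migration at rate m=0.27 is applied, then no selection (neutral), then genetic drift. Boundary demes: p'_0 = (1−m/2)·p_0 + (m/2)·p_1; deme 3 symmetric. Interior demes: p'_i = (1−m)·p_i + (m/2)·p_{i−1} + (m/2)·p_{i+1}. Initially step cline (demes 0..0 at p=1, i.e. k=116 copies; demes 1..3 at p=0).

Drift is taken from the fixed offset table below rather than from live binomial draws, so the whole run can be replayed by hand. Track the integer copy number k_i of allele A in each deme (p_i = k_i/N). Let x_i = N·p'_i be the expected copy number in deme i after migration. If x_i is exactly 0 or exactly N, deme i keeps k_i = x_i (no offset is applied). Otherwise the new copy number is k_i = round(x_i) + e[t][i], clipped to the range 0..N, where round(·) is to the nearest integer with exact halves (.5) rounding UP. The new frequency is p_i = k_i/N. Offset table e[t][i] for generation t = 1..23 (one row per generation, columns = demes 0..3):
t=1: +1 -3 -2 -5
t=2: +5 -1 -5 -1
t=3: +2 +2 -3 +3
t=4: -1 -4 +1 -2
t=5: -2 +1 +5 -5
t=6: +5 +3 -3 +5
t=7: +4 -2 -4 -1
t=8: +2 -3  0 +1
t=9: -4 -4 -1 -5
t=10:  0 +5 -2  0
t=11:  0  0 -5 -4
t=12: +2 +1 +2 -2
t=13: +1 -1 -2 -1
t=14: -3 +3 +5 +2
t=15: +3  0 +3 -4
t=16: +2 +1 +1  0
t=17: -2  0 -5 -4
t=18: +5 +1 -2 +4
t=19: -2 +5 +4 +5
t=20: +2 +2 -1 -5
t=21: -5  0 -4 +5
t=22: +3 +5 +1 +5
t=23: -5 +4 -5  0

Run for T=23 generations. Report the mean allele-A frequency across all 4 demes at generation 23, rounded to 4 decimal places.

0.2802

t=0: k=[116 0 0 0]
t=1: x=[100.3400 15.6600 0.0000 0.0000] k=[101 13 0 0]
t=2: x=[89.1200 23.1250 1.7550 0.0000] k=[94 22 0 0]
t=3: x=[84.2800 28.7500 2.9700 0.0000] k=[86 31 0 0]
t=4: x=[78.5750 34.2400 4.1850 0.0000] k=[78 30 5 0]
t=5: x=[71.5200 33.1050 7.7000 0.6750] k=[70 34 13 0]
t=6: x=[65.1400 36.0250 14.0800 1.7550] k=[70 39 11 7]
t=7: x=[65.8150 39.4050 14.2400 7.5400] k=[70 37 10 7]
t=8: x=[65.5450 37.8100 13.2400 7.4050] k=[68 35 13 8]
t=9: x=[63.5450 36.4850 15.2950 8.6750] k=[60 32 14 4]
t=10: x=[56.2200 33.3500 15.0800 5.3500] k=[56 38 13 5]
t=11: x=[53.5700 37.0550 15.2950 6.0800] k=[54 37 10 2]
t=12: x=[51.7050 35.6500 12.5650 3.0800] k=[54 37 15 1]
t=13: x=[51.7050 36.3250 16.0800 2.8900] k=[53 35 14 2]
t=14: x=[50.5700 34.5950 15.2150 3.6200] k=[48 38 20 6]
t=15: x=[46.6500 36.9200 20.5400 7.8900] k=[50 37 24 4]
t=16: x=[48.2450 37.0000 23.0550 6.7000] k=[50 38 24 7]
t=17: x=[48.3800 37.7300 23.5950 9.2950] k=[46 38 19 5]
t=18: x=[44.9200 36.5150 19.6750 6.8900] k=[50 38 18 11]
t=19: x=[48.3800 36.9200 19.7550 11.9450] k=[46 42 24 17]
t=20: x=[45.4600 40.1100 25.4850 17.9450] k=[47 42 24 13]
t=21: x=[46.3250 40.2450 24.9450 14.4850] k=[41 40 21 19]
t=22: x=[40.8650 37.5700 23.2950 19.2700] k=[44 43 24 24]
t=23: x=[43.8650 40.5700 26.5650 24.0000] k=[39 45 22 24]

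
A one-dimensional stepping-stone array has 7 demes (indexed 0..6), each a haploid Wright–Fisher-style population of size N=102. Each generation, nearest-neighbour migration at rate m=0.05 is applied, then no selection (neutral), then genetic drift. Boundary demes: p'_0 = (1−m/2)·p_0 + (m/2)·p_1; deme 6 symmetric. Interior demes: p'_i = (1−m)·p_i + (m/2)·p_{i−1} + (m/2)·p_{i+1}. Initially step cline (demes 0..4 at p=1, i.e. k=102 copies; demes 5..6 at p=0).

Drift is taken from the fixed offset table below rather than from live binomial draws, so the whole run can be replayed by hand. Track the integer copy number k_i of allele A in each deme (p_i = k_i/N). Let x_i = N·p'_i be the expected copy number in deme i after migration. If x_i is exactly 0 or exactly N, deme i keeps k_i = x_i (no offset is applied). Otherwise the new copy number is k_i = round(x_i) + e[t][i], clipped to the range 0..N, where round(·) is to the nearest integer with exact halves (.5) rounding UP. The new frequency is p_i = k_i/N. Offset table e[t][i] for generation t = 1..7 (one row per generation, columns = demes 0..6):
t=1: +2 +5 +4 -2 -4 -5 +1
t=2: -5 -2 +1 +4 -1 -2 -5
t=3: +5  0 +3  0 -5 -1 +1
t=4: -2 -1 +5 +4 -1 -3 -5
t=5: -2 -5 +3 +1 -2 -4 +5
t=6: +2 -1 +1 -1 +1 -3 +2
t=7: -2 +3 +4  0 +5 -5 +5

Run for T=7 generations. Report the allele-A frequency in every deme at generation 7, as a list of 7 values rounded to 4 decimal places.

t=0: k=[102 102 102 102 102 0 0]
t=1: x=[102.0000 102.0000 102.0000 102.0000 99.4500 2.5500 0.0000] k=[102 102 102 102 95 0 0]
t=2: x=[102.0000 102.0000 102.0000 101.8250 92.8000 2.3750 0.0000] k=[102 102 102 102 92 0 0]
t=3: x=[102.0000 102.0000 102.0000 101.7500 89.9500 2.3000 0.0000] k=[102 102 102 102 85 1 0]
t=4: x=[102.0000 102.0000 102.0000 101.5750 83.3250 3.0750 0.0250] k=[102 102 102 102 82 0 0]
t=5: x=[102.0000 102.0000 102.0000 101.5000 80.4500 2.0500 0.0000] k=[102 102 102 102 78 0 0]
t=6: x=[102.0000 102.0000 102.0000 101.4000 76.6500 1.9500 0.0000] k=[102 102 102 100 78 0 0]
t=7: x=[102.0000 102.0000 101.9500 99.5000 76.6000 1.9500 0.0000] k=[102 102 102 100 82 0 0]

[1.0000, 1.0000, 1.0000, 0.9804, 0.8039, 0.0000, 0.0000]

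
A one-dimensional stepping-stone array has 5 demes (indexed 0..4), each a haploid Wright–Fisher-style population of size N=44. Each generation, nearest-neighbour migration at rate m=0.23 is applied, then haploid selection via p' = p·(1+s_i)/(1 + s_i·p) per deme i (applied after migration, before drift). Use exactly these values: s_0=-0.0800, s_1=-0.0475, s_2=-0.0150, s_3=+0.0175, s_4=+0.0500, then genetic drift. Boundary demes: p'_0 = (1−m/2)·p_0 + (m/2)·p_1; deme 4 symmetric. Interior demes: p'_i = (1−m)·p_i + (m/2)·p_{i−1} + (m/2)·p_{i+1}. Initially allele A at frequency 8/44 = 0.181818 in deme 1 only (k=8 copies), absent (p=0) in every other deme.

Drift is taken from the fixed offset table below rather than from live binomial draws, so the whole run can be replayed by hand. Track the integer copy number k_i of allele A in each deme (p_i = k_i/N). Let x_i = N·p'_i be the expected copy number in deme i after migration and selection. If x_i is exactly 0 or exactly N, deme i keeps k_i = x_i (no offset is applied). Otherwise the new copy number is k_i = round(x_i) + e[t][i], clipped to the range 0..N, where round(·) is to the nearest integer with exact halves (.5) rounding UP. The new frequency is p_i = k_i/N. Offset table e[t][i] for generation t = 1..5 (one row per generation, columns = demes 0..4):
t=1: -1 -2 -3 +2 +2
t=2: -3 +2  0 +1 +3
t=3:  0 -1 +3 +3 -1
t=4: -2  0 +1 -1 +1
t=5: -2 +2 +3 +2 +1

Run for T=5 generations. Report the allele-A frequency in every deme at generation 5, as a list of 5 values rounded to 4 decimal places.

t=0: k=[0 8 0 0 0]
t=1: x=[0.8478 5.9067 0.9065 0.0000 0.0000] k=[0 4 0 0 0]
t=2: x=[0.4236 2.9435 0.4532 0.0000 0.0000] k=[0 5 0 0 0]
t=3: x=[0.5296 3.6824 0.5665 0.0000 0.0000] k=[1 3 4 0 0]
t=4: x=[1.1341 2.7565 3.3776 0.4680 0.0000] k=[0 3 4 0 0]
t=5: x=[0.3176 2.6463 3.3776 0.4680 0.0000] k=[0 5 6 2 0]

[0.0000, 0.1136, 0.1364, 0.0455, 0.0000]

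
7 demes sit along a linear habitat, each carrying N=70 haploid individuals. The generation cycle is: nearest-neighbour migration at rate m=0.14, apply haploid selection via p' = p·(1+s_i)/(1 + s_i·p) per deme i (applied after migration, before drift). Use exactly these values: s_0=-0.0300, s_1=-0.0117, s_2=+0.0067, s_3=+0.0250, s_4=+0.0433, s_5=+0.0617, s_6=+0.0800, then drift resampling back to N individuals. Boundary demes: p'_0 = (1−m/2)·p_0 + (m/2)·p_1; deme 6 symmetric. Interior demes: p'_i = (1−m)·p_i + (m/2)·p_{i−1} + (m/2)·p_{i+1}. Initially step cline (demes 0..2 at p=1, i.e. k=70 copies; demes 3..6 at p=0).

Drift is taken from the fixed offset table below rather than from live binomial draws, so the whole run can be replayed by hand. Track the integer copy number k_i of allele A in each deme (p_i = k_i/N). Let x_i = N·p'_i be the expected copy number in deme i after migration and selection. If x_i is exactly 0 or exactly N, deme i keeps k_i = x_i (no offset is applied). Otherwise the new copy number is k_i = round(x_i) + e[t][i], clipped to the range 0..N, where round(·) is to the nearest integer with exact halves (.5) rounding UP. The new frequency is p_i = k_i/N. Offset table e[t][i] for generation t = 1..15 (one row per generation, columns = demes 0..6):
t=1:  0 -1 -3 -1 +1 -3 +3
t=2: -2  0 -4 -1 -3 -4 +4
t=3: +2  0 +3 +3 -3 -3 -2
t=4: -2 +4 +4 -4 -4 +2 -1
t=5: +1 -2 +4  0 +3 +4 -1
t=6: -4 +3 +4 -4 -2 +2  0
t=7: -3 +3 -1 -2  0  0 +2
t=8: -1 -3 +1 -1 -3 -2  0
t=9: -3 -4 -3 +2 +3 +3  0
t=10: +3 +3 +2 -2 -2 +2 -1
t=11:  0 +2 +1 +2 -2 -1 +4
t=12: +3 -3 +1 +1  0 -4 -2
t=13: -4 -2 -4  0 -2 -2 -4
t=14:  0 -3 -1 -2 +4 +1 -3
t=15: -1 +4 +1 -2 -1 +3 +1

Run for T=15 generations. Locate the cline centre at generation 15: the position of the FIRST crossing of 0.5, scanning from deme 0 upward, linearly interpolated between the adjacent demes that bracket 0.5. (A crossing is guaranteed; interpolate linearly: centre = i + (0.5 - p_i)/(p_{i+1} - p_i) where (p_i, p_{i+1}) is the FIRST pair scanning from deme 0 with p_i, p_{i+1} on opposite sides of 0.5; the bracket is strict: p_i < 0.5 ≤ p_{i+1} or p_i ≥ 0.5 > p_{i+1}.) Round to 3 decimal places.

t=0: k=[70 70 70 0 0 0 0]
t=1: x=[70.0000 70.0000 65.1303 5.0137 0.0000 0.0000 0.0000] k=[70 70 62 4 0 0 0]
t=2: x=[70.0000 69.4334 58.5640 7.9524 0.2921 0.0000 0.0000] k=[70 69 55 7 0 0 0]
t=3: x=[69.9278 68.0680 52.7071 10.0812 0.5111 0.0000 0.0000] k=[70 68 56 13 0 0 0]
t=4: x=[69.8557 67.2693 53.9129 15.3945 0.9489 0.0000 0.0000] k=[68 70 58 11 0 0 0]
t=5: x=[68.0840 69.0086 55.6264 13.7914 0.8030 0.0000 0.0000] k=[69 67 60 14 4 0 0]
t=6: x=[68.8253 66.6123 57.3394 16.8337 4.5988 0.2972 0.0000] k=[65 70 61 13 3 2 0]
t=7: x=[65.2160 69.0086 58.3351 15.9622 3.7787 2.0456 0.1512] k=[62 70 57 14 4 2 2]
t=8: x=[62.3550 68.5130 54.9789 16.6209 4.7441 2.2678 2.1551] k=[61 66 56 16 2 0 2]
t=9: x=[61.1164 64.8946 53.9826 18.1500 2.9578 0.2972 2.0045] k=[58 61 51 20 6 3 2]
t=10: x=[57.9083 59.9895 49.6266 21.5566 7.0337 3.3245 2.2303] k=[61 63 52 20 5 5 1]
t=11: x=[60.9016 62.0070 50.6237 21.5566 6.2884 4.9905 1.3804] k=[61 64 52 24 4 4 5]
t=12: x=[60.9732 62.8750 50.9727 24.9551 5.6151 4.3057 5.2946] k=[64 60 52 26 6 0 3]
t=13: x=[63.5437 59.6164 50.8331 26.8274 7.2509 0.6685 3.0036] k=[60 58 47 27 5 0 0]
t=14: x=[59.5930 57.2477 46.4744 27.2699 6.4334 0.3715 0.0000] k=[60 54 45 25 10 1 0]
t=15: x=[59.3070 53.6429 44.3386 25.7506 10.8016 1.6540 0.0756] k=[58 58 45 24 10 5 1]

2.476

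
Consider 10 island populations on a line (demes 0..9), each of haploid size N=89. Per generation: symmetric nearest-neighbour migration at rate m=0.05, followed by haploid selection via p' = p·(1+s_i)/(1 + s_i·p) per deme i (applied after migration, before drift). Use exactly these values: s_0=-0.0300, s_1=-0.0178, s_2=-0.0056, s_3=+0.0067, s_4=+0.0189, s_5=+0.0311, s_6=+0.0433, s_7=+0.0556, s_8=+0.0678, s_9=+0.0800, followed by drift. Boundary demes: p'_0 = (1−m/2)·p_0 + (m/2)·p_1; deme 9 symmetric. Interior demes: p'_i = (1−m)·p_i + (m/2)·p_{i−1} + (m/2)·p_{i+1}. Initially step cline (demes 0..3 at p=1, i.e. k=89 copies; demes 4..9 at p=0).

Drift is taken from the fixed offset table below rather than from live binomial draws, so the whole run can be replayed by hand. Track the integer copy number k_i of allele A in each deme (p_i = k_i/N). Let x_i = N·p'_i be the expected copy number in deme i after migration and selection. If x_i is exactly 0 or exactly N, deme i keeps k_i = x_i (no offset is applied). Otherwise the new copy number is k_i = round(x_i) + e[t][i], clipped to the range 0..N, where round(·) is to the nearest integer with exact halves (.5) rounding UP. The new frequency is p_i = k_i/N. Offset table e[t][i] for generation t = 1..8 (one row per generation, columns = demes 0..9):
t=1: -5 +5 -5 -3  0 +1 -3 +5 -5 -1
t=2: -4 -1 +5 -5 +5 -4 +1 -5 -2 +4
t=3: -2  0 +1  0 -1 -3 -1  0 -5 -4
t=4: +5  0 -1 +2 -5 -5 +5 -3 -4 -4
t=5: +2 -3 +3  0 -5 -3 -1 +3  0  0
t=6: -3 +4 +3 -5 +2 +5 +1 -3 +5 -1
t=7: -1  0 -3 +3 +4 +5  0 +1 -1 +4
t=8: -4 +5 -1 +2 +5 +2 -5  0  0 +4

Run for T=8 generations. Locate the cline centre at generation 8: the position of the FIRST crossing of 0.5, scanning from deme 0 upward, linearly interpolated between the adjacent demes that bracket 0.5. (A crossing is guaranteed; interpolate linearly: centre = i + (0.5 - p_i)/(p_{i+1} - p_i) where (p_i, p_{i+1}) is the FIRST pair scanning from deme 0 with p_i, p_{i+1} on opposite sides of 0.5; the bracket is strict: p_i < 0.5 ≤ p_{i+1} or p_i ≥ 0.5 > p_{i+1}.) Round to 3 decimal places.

3.548

t=0: k=[89 89 89 89 0 0 0 0 0 0]
t=1: x=[89.0000 89.0000 89.0000 86.7894 2.2660 0.0000 0.0000 0.0000 0.0000 0.0000] k=[89 89 89 84 2 0 0 0 0 0]
t=2: x=[89.0000 89.0000 88.8743 82.1175 4.0721 0.0516 0.0000 0.0000 0.0000 0.0000] k=[89 89 89 77 9 0 0 0 0 0]
t=3: x=[89.0000 89.0000 88.6983 75.6758 10.6493 0.2320 0.0000 0.0000 0.0000 0.0000] k=[89 89 89 76 10 0 0 0 0 0]
t=4: x=[89.0000 89.0000 88.6732 74.7551 11.5874 0.2578 0.0000 0.0000 0.0000 0.0000] k=[89 89 88 77 7 0 0 0 0 0]
t=5: x=[89.0000 88.9745 87.7431 75.6012 8.7212 0.1804 0.0000 0.0000 0.0000 0.0000] k=[89 86 89 76 4 0 0 0 0 0]
t=6: x=[88.9227 86.1000 88.5978 74.6058 5.8007 0.1031 0.0000 0.0000 0.0000 0.0000] k=[86 89 89 70 8 5 0 0 0 0]
t=7: x=[85.9876 88.9236 88.5223 69.0286 9.6347 5.0951 0.1304 0.0000 0.0000 0.0000] k=[85 89 86 72 14 10 0 0 0 0]
t=8: x=[84.9848 88.8218 85.7072 70.9961 15.5893 10.1215 0.2608 0.0000 0.0000 0.0000] k=[81 89 85 73 21 12 0 0 0 0]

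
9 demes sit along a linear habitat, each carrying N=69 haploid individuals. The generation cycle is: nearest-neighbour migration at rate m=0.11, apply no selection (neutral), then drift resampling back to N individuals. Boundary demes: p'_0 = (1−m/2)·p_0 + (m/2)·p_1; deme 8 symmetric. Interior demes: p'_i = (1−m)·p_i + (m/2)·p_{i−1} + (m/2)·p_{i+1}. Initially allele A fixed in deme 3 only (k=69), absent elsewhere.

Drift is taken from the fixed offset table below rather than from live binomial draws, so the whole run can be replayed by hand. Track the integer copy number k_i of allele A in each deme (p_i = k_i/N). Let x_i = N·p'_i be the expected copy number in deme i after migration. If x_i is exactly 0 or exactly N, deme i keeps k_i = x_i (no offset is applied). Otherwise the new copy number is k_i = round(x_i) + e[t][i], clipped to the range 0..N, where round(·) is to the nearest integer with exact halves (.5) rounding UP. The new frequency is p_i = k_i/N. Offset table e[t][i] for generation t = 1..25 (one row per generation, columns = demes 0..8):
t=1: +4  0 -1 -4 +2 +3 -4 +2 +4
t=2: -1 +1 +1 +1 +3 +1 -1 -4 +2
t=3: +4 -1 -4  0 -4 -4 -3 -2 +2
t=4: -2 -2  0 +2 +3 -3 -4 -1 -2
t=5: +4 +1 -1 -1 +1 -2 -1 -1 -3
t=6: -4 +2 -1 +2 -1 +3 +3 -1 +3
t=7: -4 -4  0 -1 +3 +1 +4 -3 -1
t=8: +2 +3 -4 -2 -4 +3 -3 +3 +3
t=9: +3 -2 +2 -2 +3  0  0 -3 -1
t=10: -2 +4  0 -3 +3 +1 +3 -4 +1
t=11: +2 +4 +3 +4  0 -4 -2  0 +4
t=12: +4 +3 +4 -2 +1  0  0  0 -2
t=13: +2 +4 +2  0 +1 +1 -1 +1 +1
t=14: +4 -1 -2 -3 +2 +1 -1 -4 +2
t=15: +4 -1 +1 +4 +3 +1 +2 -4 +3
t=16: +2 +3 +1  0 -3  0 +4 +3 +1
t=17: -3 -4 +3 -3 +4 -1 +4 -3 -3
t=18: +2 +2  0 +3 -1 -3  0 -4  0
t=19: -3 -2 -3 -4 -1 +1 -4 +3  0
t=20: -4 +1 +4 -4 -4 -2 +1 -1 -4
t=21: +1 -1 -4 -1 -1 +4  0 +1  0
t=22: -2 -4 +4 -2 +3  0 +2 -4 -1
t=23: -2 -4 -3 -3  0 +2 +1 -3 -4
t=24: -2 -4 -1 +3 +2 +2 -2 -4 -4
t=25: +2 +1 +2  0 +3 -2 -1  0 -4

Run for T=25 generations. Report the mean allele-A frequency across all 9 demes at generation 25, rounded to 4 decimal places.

t=0: k=[0 0 0 69 0 0 0 0 0]
t=1: x=[0.0000 0.0000 3.7950 61.4100 3.7950 0.0000 0.0000 0.0000 0.0000] k=[0 0 3 57 6 0 0 0 0]
t=2: x=[0.0000 0.1650 5.8050 51.2250 8.4750 0.3300 0.0000 0.0000 0.0000] k=[0 1 7 52 11 1 0 0 0]
t=3: x=[0.0550 1.2750 9.1450 47.2700 12.7050 1.4950 0.0550 0.0000 0.0000] k=[4 0 5 47 9 0 0 0 0]
t=4: x=[3.7800 0.4950 7.0350 42.6000 10.5950 0.4950 0.0000 0.0000 0.0000] k=[2 0 7 45 14 0 0 0 0]
t=5: x=[1.8900 0.4950 8.7050 41.2050 14.9350 0.7700 0.0000 0.0000 0.0000] k=[6 1 8 40 16 0 0 0 0]
t=6: x=[5.7250 1.6600 9.3750 36.9200 16.4400 0.8800 0.0000 0.0000 0.0000] k=[2 4 8 39 15 4 0 0 0]
t=7: x=[2.1100 4.1100 9.4850 35.9750 15.7150 4.3850 0.2200 0.0000 0.0000] k=[0 0 9 35 19 5 4 0 0]
t=8: x=[0.0000 0.4950 9.9350 32.6900 19.1100 5.7150 3.8350 0.2200 0.0000] k=[0 3 6 31 15 9 1 3 0]
t=9: x=[0.1650 3.0000 7.2100 28.7450 15.5500 8.8900 1.5500 2.7250 0.1650] k=[3 1 9 27 19 9 2 0 0]
t=10: x=[2.8900 1.5500 9.5500 25.5700 18.8900 9.1650 2.2750 0.1100 0.0000] k=[1 6 10 23 22 10 5 0 0]
t=11: x=[1.2750 5.9450 10.4950 22.2300 21.3950 10.3850 5.0000 0.2750 0.0000] k=[3 10 13 26 21 6 3 0 0]
t=12: x=[3.3850 9.7800 13.5500 25.0100 20.4500 6.6600 3.0000 0.1650 0.0000] k=[7 13 18 23 21 7 3 0 0]
t=13: x=[7.3300 12.9450 18.0000 22.6150 20.3400 7.5500 3.0550 0.1650 0.0000] k=[9 17 20 23 21 9 2 1 0]
t=14: x=[9.4400 16.7250 20.0000 22.7250 20.4500 9.2750 2.3300 1.0000 0.0550] k=[13 16 18 20 22 10 1 0 2]
t=15: x=[13.1650 15.9450 18.0000 20.0000 21.2300 10.1650 1.4400 0.1650 1.8900] k=[17 15 19 24 24 11 3 0 5]
t=16: x=[16.8900 15.3300 19.0550 23.7250 23.2850 11.2750 3.2750 0.4400 4.7250] k=[19 18 20 24 20 11 7 3 6]
t=17: x=[18.9450 18.1650 20.1100 23.5600 19.7250 11.2750 7.0000 3.3850 5.8350] k=[16 14 23 21 24 10 11 0 3]
t=18: x=[15.8900 14.6050 22.3950 21.2750 23.0650 10.8250 10.3400 0.7700 2.8350] k=[18 17 22 24 22 8 10 0 3]
t=19: x=[17.9450 17.3300 21.8350 23.7800 21.3400 8.8800 9.3400 0.7150 2.8350] k=[15 15 19 20 20 10 5 4 3]
t=20: x=[15.0000 15.2200 18.8350 19.9450 19.4500 10.2750 5.2200 4.0000 3.0550] k=[11 16 23 16 15 8 6 3 0]
t=21: x=[11.2750 16.1100 22.2300 16.3300 14.6700 8.2750 5.9450 3.0000 0.1650] k=[12 15 18 15 14 12 6 4 0]
t=22: x=[12.1650 15.0000 17.6700 15.1100 13.9450 11.7800 6.2200 3.8900 0.2200] k=[10 11 22 13 17 12 8 0 0]
t=23: x=[10.0550 11.5500 20.9000 13.7150 16.5050 12.0550 7.7800 0.4400 0.0000] k=[8 8 18 11 17 14 9 0 0]
t=24: x=[8.0000 8.5500 17.0650 11.7150 16.5050 13.8900 8.7800 0.4950 0.0000] k=[6 5 16 15 19 16 7 0 0]
t=25: x=[5.9450 5.6600 15.3400 15.2750 18.6150 15.6700 7.1100 0.3850 0.0000] k=[8 7 17 15 22 14 6 0 0]

0.1433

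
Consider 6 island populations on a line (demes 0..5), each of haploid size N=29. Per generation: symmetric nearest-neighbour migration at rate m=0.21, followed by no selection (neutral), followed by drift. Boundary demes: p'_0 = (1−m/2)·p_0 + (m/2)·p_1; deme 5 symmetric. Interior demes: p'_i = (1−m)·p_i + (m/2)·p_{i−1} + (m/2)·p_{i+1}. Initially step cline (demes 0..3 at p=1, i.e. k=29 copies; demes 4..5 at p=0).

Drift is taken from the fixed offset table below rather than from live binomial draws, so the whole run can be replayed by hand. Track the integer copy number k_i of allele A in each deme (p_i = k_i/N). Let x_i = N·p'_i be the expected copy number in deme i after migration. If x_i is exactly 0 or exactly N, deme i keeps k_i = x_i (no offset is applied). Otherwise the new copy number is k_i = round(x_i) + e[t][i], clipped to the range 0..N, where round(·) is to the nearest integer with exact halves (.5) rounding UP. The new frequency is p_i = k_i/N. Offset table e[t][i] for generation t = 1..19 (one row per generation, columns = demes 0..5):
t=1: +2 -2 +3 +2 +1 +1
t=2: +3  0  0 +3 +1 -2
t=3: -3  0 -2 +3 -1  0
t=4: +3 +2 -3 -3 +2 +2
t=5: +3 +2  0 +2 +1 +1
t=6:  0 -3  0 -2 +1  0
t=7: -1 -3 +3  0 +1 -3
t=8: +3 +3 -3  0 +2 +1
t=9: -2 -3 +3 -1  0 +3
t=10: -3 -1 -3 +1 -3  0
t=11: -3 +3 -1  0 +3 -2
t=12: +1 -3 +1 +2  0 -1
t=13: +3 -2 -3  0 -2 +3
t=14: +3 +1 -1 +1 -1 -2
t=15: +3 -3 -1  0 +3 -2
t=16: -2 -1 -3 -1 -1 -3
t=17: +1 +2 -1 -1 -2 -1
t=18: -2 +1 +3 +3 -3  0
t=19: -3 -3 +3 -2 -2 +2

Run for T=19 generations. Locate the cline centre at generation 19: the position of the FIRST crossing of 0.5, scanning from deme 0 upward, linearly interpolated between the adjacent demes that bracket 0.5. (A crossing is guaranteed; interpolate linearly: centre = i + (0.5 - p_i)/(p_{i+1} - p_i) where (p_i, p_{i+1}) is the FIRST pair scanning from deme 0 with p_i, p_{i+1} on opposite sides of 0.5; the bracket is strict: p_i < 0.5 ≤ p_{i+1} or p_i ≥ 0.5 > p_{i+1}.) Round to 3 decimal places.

3.357

t=0: k=[29 29 29 29 0 0]
t=1: x=[29.0000 29.0000 29.0000 25.9550 3.0450 0.0000] k=[29 29 29 28 4 0]
t=2: x=[29.0000 29.0000 28.8950 25.5850 6.1000 0.4200] k=[29 29 29 29 7 0]
t=3: x=[29.0000 29.0000 29.0000 26.6900 8.5750 0.7350] k=[29 29 29 29 8 1]
t=4: x=[29.0000 29.0000 29.0000 26.7950 9.4700 1.7350] k=[29 29 29 24 11 4]
t=5: x=[29.0000 29.0000 28.4750 23.1600 11.6300 4.7350] k=[29 29 28 25 13 6]
t=6: x=[29.0000 28.8950 27.7900 24.0550 13.5250 6.7350] k=[29 26 28 22 15 7]
t=7: x=[28.6850 26.5250 27.1600 21.8950 14.8950 7.8400] k=[28 24 29 22 16 5]
t=8: x=[27.5800 24.9450 27.7400 22.1050 15.4750 6.1550] k=[29 28 25 22 17 7]
t=9: x=[28.8950 27.7900 25.0000 21.7900 16.4750 8.0500] k=[27 25 28 21 16 11]
t=10: x=[26.7900 25.5250 26.9500 21.2100 16.0000 11.5250] k=[24 25 24 22 13 12]
t=11: x=[24.1050 24.7900 23.8950 21.2650 13.8400 12.1050] k=[21 28 23 21 17 10]
t=12: x=[21.7350 26.7400 23.3150 20.7900 16.6850 10.7350] k=[23 24 24 23 17 10]
t=13: x=[23.1050 23.8950 23.8950 22.4750 16.8950 10.7350] k=[26 22 21 22 15 14]
t=14: x=[25.5800 22.3150 21.2100 21.1600 15.6300 14.1050] k=[29 23 20 22 15 12]
t=15: x=[28.3700 23.3150 20.5250 21.0550 15.4200 12.3150] k=[29 20 20 21 18 10]
t=16: x=[28.0550 20.9450 20.1050 20.5800 17.4750 10.8400] k=[26 20 17 20 16 8]
t=17: x=[25.3700 20.3150 17.6300 19.2650 15.5800 8.8400] k=[26 22 17 18 14 8]
t=18: x=[25.5800 21.8950 17.6300 17.4750 13.7900 8.6300] k=[24 23 21 20 11 9]
t=19: x=[23.8950 22.8950 21.1050 19.1600 11.7350 9.2100] k=[21 20 24 17 10 11]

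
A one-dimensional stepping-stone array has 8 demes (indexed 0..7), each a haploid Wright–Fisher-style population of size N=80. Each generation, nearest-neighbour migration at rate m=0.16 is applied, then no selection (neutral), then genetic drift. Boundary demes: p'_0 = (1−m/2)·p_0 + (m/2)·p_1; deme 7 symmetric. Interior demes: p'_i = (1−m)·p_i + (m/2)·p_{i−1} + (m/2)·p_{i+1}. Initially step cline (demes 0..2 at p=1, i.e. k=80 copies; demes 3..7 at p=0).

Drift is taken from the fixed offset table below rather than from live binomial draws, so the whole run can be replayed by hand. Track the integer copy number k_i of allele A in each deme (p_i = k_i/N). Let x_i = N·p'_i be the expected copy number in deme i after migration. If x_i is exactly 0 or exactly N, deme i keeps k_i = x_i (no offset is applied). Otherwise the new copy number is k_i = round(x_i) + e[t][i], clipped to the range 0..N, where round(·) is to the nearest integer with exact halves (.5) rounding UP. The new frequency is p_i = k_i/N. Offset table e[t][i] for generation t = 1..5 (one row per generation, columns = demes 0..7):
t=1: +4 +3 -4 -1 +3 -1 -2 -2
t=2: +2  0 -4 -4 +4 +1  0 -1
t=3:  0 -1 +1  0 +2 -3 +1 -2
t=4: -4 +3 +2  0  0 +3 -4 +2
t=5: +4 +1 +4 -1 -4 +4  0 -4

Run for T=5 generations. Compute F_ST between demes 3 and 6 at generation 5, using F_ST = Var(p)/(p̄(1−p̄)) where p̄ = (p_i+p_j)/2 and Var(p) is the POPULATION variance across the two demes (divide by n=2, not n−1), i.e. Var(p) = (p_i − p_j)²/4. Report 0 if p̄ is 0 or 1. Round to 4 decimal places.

0.1111

t=0: k=[80 80 80 0 0 0 0 0]
t=1: x=[80.0000 80.0000 73.6000 6.4000 0.0000 0.0000 0.0000 0.0000] k=[80 80 70 5 0 0 0 0]
t=2: x=[80.0000 79.2000 65.6000 9.8000 0.4000 0.0000 0.0000 0.0000] k=[80 79 62 6 4 0 0 0]
t=3: x=[79.9200 77.7200 58.8800 10.3200 3.8400 0.3200 0.0000 0.0000] k=[80 77 60 10 6 0 0 0]
t=4: x=[79.7600 75.8800 57.3600 13.6800 5.8400 0.4800 0.0000 0.0000] k=[76 79 59 14 6 3 0 0]
t=5: x=[76.2400 77.1600 57.0000 16.9600 6.4000 3.0000 0.2400 0.0000] k=[80 78 61 16 2 7 0 0]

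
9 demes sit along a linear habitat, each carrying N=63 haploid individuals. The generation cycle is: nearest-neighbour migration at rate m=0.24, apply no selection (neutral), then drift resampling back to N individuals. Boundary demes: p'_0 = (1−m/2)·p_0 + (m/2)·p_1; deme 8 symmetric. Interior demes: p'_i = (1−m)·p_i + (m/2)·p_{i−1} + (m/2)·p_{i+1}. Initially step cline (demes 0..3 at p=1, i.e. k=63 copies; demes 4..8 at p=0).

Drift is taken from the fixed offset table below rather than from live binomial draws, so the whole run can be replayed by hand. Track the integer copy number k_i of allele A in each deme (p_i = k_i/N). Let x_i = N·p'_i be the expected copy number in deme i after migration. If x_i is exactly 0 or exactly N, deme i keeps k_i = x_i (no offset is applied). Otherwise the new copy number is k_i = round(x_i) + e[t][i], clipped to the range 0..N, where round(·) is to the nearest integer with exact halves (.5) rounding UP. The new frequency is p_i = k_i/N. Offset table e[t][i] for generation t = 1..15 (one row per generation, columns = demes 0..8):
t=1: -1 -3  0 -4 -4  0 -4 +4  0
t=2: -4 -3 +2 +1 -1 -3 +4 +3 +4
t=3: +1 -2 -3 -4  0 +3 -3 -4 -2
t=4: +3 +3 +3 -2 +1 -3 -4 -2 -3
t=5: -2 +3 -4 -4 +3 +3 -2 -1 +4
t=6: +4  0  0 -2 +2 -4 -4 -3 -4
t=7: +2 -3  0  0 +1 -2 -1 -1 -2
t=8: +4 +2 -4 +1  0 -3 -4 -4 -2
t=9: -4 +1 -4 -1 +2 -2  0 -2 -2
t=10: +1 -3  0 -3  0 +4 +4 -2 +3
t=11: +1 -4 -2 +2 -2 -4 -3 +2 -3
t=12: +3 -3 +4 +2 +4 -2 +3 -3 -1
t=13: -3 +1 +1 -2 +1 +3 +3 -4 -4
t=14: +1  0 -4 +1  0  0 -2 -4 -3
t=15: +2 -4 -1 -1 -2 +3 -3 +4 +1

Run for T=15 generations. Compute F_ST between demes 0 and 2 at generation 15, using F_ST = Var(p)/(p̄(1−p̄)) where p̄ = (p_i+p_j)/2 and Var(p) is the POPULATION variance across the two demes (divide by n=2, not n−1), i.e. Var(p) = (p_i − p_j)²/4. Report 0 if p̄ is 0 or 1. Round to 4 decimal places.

t=0: k=[63 63 63 63 0 0 0 0 0]
t=1: x=[63.0000 63.0000 63.0000 55.4400 7.5600 0.0000 0.0000 0.0000 0.0000] k=[63 63 63 51 4 0 0 0 0]
t=2: x=[63.0000 63.0000 61.5600 46.8000 9.1600 0.4800 0.0000 0.0000 0.0000] k=[63 63 63 48 8 0 0 0 0]
t=3: x=[63.0000 63.0000 61.2000 45.0000 11.8400 0.9600 0.0000 0.0000 0.0000] k=[63 63 58 41 12 4 0 0 0]
t=4: x=[63.0000 62.4000 56.5600 39.5600 14.5200 4.4800 0.4800 0.0000 0.0000] k=[63 63 60 38 16 1 0 0 0]
t=5: x=[63.0000 62.6400 57.7200 38.0000 16.8400 2.6800 0.1200 0.0000 0.0000] k=[63 63 54 34 20 6 0 0 0]
t=6: x=[63.0000 61.9200 52.6800 34.7200 20.0000 6.9600 0.7200 0.0000 0.0000] k=[63 62 53 33 22 3 0 0 0]
t=7: x=[62.8800 61.0400 51.6800 34.0800 21.0400 4.9200 0.3600 0.0000 0.0000] k=[63 58 52 34 22 3 0 0 0]
t=8: x=[62.4000 57.8800 50.5600 34.7200 21.1600 4.9200 0.3600 0.0000 0.0000] k=[63 60 47 36 21 2 0 0 0]
t=9: x=[62.6400 58.8000 47.2400 35.5200 20.5200 4.0400 0.2400 0.0000 0.0000] k=[59 60 43 35 23 2 0 0 0]
t=10: x=[59.1200 57.8400 44.0800 34.5200 21.9200 4.2800 0.2400 0.0000 0.0000] k=[60 55 44 32 22 8 4 0 0]
t=11: x=[59.4000 54.2800 43.8800 32.2400 21.5200 9.2000 4.0000 0.4800 0.0000] k=[60 50 42 34 20 5 1 2 0]
t=12: x=[58.8000 50.2400 42.0000 33.2800 19.8800 6.3200 1.6000 1.6400 0.2400] k=[62 47 46 35 24 4 5 0 0]
t=13: x=[60.2000 48.6800 44.8000 35.0000 22.9200 6.5200 4.2800 0.6000 0.0000] k=[57 50 46 33 24 10 7 0 0]
t=14: x=[56.1600 50.3600 44.9200 33.4800 23.4000 11.3200 6.5200 0.8400 0.0000] k=[57 50 41 34 23 11 5 0 0]
t=15: x=[56.1600 49.7600 41.2400 33.5200 22.8800 11.7200 5.1200 0.6000 0.0000] k=[58 46 40 33 21 15 2 5 0]

0.1181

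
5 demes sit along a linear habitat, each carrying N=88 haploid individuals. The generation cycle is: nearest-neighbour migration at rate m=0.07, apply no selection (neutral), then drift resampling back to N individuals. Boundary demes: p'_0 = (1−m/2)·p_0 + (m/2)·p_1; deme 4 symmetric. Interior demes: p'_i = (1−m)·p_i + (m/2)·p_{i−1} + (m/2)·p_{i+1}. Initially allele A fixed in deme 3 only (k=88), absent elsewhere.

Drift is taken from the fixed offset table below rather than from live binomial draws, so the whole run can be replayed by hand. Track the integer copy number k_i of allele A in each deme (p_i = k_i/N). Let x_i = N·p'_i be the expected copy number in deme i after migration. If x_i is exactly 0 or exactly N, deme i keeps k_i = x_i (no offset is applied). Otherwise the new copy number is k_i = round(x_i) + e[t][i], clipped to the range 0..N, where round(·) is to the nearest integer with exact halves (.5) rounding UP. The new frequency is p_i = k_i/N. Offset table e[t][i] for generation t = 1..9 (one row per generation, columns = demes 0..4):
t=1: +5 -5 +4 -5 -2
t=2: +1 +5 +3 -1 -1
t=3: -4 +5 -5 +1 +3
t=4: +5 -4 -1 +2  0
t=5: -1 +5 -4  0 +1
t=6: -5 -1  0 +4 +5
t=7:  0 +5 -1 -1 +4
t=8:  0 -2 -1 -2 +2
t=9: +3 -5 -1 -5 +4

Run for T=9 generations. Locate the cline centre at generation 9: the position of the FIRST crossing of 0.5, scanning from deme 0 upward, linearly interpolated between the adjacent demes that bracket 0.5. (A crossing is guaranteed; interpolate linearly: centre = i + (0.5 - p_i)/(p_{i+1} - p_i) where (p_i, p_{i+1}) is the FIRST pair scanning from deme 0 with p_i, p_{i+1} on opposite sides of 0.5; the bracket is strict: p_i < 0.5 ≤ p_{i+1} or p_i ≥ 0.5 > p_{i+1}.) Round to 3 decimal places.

t=0: k=[0 0 0 88 0]
t=1: x=[0.0000 0.0000 3.0800 81.8400 3.0800] k=[0 0 7 77 1]
t=2: x=[0.0000 0.2450 9.2050 71.8900 3.6600] k=[0 5 12 71 3]
t=3: x=[0.1750 5.0700 13.8200 66.5550 5.3800] k=[0 10 9 68 8]
t=4: x=[0.3500 9.6150 11.1000 63.8350 10.1000] k=[5 6 10 66 10]
t=5: x=[5.0350 6.1050 11.8200 62.0800 11.9600] k=[4 11 8 62 13]
t=6: x=[4.2450 10.6500 9.9950 58.3950 14.7150] k=[0 10 10 62 20]
t=7: x=[0.3500 9.6500 11.8200 58.7100 21.4700] k=[0 15 11 58 25]
t=8: x=[0.5250 14.3350 12.7850 55.2000 26.1550] k=[1 12 12 53 28]
t=9: x=[1.3850 11.6150 13.4350 50.6900 28.8750] k=[4 7 12 46 33]

2.941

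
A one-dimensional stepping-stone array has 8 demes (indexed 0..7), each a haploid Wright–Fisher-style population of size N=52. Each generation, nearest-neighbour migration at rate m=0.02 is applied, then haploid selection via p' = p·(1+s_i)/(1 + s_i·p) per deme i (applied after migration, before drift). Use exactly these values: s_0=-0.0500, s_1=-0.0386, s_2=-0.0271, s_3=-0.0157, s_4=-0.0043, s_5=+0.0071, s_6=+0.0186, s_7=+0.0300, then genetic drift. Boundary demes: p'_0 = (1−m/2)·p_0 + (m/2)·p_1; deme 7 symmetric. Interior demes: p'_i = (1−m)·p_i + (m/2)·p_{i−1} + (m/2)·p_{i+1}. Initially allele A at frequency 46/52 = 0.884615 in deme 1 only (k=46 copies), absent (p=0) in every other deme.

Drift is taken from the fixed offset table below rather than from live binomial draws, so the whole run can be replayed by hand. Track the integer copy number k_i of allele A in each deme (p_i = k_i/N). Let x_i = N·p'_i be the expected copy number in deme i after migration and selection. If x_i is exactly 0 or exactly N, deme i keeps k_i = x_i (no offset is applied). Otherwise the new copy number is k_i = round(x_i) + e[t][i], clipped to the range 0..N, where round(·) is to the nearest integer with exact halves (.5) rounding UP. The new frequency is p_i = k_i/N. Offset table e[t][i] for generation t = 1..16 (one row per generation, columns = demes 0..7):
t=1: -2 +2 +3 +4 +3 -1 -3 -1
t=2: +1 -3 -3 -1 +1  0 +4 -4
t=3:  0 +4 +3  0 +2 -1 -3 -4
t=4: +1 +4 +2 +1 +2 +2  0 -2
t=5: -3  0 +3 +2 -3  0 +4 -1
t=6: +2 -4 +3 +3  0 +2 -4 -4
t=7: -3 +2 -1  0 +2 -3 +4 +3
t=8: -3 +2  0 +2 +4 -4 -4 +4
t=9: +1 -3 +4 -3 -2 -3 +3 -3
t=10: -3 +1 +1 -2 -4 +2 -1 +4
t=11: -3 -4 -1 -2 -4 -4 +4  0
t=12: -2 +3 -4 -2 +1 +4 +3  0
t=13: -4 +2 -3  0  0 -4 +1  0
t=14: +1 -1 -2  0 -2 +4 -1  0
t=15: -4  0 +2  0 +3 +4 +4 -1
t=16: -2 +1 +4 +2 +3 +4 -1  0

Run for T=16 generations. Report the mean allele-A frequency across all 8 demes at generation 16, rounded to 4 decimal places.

t=0: k=[0 46 0 0 0 0 0 0]
t=1: x=[0.4372 44.8404 0.4476 0.0000 0.0000 0.0000 0.0000 0.0000] k=[0 47 3 0 0 0 0 0]
t=2: x=[0.4467 45.8806 3.3235 0.0295 0.0000 0.0000 0.0000 0.0000] k=[1 43 0 0 0 0 0 0]
t=3: x=[1.3508 41.8319 0.4184 0.0000 0.0000 0.0000 0.0000 0.0000] k=[1 46 3 0 0 0 0 0]
t=4: x=[1.3794 44.8816 3.3137 0.0295 0.0000 0.0000 0.0000 0.0000] k=[2 49 5 1 0 0 0 0]
t=5: x=[2.3521 47.9453 5.2685 1.0141 0.0100 0.0000 0.0000 0.0000] k=[0 48 8 3 0 0 0 0]
t=6: x=[0.4562 46.9431 8.1592 2.9753 0.0299 0.0000 0.0000 0.0000] k=[2 43 11 6 0 0 0 0]
t=7: x=[2.2948 41.9548 11.0294 5.9066 0.0597 0.0000 0.0000 0.0000] k=[0 44 10 6 2 0 0 0]
t=8: x=[0.4182 42.9290 10.0750 5.9165 2.0117 0.0201 0.0000 0.0000] k=[0 45 10 8 6 0 0 0]
t=9: x=[0.4277 43.9354 10.1045 7.8935 5.9373 0.0604 0.0000 0.0000] k=[1 41 14 5 4 0 0 0]
t=10: x=[1.3318 39.9699 13.8984 5.0079 3.9542 0.0403 0.0000 0.0000] k=[0 41 15 3 0 2 0 0]
t=11: x=[0.3897 39.9699 14.8469 3.0443 0.0498 1.9734 0.0204 0.0000] k=[0 36 14 1 0 0 4 0]
t=12: x=[0.3421 34.9723 13.8096 1.1028 0.0100 0.0403 3.9873 0.0412] k=[0 38 10 0 1 4 7 0]
t=13: x=[0.3611 36.9221 9.9569 0.1083 1.0157 4.0262 7.0110 0.0721] k=[0 39 7 0 1 0 8 0]
t=14: x=[0.3706 37.8889 7.0803 0.0787 0.9759 0.0906 7.9635 0.0824] k=[1 37 5 0 0 4 7 0]
t=15: x=[1.2937 35.8855 5.1413 0.0492 0.0398 4.0161 7.0110 0.0721] k=[0 36 7 0 3 8 11 0]
t=16: x=[0.3421 34.9013 7.0509 0.0984 3.0078 8.0279 11.0192 0.1133] k=[0 36 11 2 6 12 10 0]

0.1851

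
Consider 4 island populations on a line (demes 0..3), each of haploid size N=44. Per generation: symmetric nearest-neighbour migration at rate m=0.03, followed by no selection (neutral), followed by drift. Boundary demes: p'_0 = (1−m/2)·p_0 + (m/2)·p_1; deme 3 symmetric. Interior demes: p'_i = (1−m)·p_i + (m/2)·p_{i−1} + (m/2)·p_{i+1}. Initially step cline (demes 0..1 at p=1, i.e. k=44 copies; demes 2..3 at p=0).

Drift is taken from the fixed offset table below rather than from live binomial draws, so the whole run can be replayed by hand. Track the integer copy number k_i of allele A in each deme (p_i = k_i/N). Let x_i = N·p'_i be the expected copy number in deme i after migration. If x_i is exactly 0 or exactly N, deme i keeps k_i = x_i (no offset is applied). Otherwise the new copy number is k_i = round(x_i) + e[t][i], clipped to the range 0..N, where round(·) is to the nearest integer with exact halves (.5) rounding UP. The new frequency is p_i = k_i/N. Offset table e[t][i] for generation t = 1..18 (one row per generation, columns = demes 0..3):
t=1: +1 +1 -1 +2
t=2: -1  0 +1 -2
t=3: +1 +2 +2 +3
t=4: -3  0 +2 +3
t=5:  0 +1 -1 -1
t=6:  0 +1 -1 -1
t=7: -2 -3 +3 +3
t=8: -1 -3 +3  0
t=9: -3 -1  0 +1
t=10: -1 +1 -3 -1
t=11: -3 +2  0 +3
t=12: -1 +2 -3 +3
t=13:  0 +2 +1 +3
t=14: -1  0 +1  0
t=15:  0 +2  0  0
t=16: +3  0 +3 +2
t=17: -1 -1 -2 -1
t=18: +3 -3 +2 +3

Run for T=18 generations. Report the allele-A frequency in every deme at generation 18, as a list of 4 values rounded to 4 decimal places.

[0.8409, 0.8182, 0.3409, 0.4545]

t=0: k=[44 44 0 0]
t=1: x=[44.0000 43.3400 0.6600 0.0000] k=[44 44 0 0]
t=2: x=[44.0000 43.3400 0.6600 0.0000] k=[44 43 2 0]
t=3: x=[43.9850 42.4000 2.5850 0.0300] k=[44 44 5 3]
t=4: x=[44.0000 43.4150 5.5550 3.0300] k=[44 43 8 6]
t=5: x=[43.9850 42.4900 8.4950 6.0300] k=[44 43 7 5]
t=6: x=[43.9850 42.4750 7.5100 5.0300] k=[44 43 7 4]
t=7: x=[43.9850 42.4750 7.4950 4.0450] k=[42 39 10 7]
t=8: x=[41.9550 38.6100 10.3900 7.0450] k=[41 36 13 7]
t=9: x=[40.9250 35.7300 13.2550 7.0900] k=[38 35 13 8]
t=10: x=[37.9550 34.7150 13.2550 8.0750] k=[37 36 10 7]
t=11: x=[36.9850 35.6250 10.3450 7.0450] k=[34 38 10 10]
t=12: x=[34.0600 37.5200 10.4200 10.0000] k=[33 40 7 13]
t=13: x=[33.1050 39.4000 7.5850 12.9100] k=[33 41 9 16]
t=14: x=[33.1200 40.4000 9.5850 15.8950] k=[32 40 11 16]
t=15: x=[32.1200 39.4450 11.5100 15.9250] k=[32 41 12 16]
t=16: x=[32.1350 40.4300 12.4950 15.9400] k=[35 40 15 18]
t=17: x=[35.0750 39.5500 15.4200 17.9550] k=[34 39 13 17]
t=18: x=[34.0750 38.5350 13.4500 16.9400] k=[37 36 15 20]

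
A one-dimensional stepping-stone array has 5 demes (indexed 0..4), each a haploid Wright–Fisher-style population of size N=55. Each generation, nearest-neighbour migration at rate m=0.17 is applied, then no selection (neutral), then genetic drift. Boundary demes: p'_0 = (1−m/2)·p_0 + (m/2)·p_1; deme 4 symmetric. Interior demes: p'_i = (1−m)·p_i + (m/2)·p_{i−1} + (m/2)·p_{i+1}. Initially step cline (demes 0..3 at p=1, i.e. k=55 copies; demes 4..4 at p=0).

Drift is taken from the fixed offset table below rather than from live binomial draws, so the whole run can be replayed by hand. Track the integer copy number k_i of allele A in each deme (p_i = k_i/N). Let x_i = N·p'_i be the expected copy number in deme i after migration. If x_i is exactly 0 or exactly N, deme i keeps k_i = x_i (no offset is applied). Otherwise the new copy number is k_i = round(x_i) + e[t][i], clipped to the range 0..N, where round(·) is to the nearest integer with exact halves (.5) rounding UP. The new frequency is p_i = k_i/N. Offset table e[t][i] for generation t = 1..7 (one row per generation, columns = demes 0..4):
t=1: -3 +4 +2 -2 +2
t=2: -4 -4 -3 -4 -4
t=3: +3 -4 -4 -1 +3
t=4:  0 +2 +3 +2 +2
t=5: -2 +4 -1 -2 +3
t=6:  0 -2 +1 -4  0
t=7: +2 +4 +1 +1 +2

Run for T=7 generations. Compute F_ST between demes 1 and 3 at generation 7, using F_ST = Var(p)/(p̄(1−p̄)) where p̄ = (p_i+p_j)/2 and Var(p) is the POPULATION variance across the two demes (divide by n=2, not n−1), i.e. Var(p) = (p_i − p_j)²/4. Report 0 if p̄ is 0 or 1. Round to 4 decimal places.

0.2500

t=0: k=[55 55 55 55 0]
t=1: x=[55.0000 55.0000 55.0000 50.3250 4.6750] k=[55 55 55 48 7]
t=2: x=[55.0000 55.0000 54.4050 45.1100 10.4850] k=[55 55 51 41 6]
t=3: x=[55.0000 54.6600 50.4900 38.8750 8.9750] k=[55 51 46 38 12]
t=4: x=[54.6600 50.9150 45.7450 36.4700 14.2100] k=[55 53 49 38 16]
t=5: x=[54.8300 52.8300 48.4050 37.0650 17.8700] k=[53 55 47 35 21]
t=6: x=[53.1700 54.1500 46.6600 34.8300 22.1900] k=[53 52 48 31 22]
t=7: x=[52.9150 51.7450 46.8950 31.6800 22.7650] k=[55 55 48 33 25]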